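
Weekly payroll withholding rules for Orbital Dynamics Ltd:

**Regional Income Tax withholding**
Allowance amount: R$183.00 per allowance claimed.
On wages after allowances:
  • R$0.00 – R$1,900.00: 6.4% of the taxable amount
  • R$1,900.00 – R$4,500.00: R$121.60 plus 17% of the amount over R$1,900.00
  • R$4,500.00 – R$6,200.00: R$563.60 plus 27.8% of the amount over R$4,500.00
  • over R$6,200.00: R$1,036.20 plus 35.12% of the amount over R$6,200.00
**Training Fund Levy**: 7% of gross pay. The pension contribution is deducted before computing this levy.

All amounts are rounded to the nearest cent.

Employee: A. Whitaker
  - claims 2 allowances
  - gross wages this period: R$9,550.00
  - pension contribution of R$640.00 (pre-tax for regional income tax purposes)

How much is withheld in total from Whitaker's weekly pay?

Regional Income Tax: taxable = R$9,550.00 − R$640.00 − 2×R$183.00 = R$8,544.00
  R$1,036.20 + 35.12% × (R$8,544.00 − R$6,200.00) = R$1,036.20 + 35.12% × R$2,344.00 = R$1,859.41
Training Fund Levy: 7% × R$8,910.00 = R$623.70
Total: R$1,859.41 + R$623.70 = R$2,483.11

R$2,483.11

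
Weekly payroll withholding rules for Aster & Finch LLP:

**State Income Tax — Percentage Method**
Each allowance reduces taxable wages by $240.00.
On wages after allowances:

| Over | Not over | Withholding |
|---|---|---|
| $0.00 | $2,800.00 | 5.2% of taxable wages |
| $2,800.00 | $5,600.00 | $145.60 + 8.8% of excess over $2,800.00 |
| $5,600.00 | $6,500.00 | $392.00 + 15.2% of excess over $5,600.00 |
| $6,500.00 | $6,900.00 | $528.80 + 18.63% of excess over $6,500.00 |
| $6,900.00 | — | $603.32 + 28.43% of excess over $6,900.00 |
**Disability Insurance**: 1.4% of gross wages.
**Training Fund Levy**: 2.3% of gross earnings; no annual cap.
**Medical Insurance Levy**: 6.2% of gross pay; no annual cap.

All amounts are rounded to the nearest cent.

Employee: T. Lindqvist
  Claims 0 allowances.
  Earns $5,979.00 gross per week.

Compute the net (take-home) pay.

State Income Tax: taxable = $5,979.00
  $392.00 + 15.2% × ($5,979.00 − $5,600.00) = $392.00 + 15.2% × $379.00 = $449.61
Disability Insurance: 1.4% × $5,979.00 = $83.71
Training Fund Levy: 2.3% × $5,979.00 = $137.52
Medical Insurance Levy: 6.2% × $5,979.00 = $370.70
Total withheld: $449.61 + $83.71 + $137.52 + $370.70 = $1,041.54
Net pay: $5,979.00 − $1,041.54 = $4,937.46

$4,937.46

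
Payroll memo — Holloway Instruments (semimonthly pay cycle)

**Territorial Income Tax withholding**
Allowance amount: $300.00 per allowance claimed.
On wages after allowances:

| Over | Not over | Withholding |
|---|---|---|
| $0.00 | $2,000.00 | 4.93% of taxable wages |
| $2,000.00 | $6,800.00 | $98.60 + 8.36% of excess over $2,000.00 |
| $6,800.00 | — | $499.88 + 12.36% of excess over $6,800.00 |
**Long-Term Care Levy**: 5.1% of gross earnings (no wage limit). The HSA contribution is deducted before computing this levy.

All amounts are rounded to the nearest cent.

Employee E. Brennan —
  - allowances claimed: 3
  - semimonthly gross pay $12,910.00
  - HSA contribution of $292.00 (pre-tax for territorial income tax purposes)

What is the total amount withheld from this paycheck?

$1,751.26

Territorial Income Tax: taxable = $12,910.00 − $292.00 − 3×$300.00 = $11,718.00
  $499.88 + 12.36% × ($11,718.00 − $6,800.00) = $499.88 + 12.36% × $4,918.00 = $1,107.74
Long-Term Care Levy: 5.1% × $12,618.00 = $643.52
Total: $1,107.74 + $643.52 = $1,751.26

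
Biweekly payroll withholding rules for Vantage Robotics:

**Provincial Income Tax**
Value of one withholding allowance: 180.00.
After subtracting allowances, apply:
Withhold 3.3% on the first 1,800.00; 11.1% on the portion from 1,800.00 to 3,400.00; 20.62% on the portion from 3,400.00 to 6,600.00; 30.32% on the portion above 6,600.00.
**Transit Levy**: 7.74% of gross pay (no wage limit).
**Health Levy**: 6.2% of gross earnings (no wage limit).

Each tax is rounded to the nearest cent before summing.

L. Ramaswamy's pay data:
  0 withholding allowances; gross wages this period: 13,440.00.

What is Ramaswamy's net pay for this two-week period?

8,595.73

Provincial Income Tax: taxable = 13,440.00
  896.84 + 30.32% × (13,440.00 − 6,600.00) = 896.84 + 30.32% × 6,840.00 = 2,970.73
Transit Levy: 7.74% × 13,440.00 = 1,040.26
Health Levy: 6.2% × 13,440.00 = 833.28
Total withheld: 2,970.73 + 1,040.26 + 833.28 = 4,844.27
Net pay: 13,440.00 − 4,844.27 = 8,595.73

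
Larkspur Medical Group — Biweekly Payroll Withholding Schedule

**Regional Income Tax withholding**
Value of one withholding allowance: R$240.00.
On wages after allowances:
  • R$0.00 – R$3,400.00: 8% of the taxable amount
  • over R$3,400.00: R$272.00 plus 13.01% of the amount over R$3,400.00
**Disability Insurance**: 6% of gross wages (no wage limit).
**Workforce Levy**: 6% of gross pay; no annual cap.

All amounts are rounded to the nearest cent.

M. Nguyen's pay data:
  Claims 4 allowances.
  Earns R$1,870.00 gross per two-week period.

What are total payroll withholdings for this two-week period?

Regional Income Tax: taxable = R$1,870.00 − 4×R$240.00 = R$910.00
  8% × R$910.00 = R$72.80
Disability Insurance: 6% × R$1,870.00 = R$112.20
Workforce Levy: 6% × R$1,870.00 = R$112.20
Total: R$72.80 + R$112.20 + R$112.20 = R$297.20

R$297.20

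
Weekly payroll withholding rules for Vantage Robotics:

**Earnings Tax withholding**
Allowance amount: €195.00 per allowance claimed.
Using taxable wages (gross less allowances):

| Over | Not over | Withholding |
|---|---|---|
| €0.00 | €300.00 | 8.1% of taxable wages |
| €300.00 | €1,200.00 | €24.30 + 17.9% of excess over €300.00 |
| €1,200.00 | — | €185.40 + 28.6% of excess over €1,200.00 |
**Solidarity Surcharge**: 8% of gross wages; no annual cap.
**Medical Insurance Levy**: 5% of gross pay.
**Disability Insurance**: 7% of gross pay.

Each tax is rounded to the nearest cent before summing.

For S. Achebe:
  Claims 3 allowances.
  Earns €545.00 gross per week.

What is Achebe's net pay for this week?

Earnings Tax: taxable = €545.00 − 3×€195.00 = €-40.00
  Taxable ≤ 0 → €0.00
Solidarity Surcharge: 8% × €545.00 = €43.60
Medical Insurance Levy: 5% × €545.00 = €27.25
Disability Insurance: 7% × €545.00 = €38.15
Total withheld: €0.00 + €43.60 + €27.25 + €38.15 = €109.00
Net pay: €545.00 − €109.00 = €436.00

€436.00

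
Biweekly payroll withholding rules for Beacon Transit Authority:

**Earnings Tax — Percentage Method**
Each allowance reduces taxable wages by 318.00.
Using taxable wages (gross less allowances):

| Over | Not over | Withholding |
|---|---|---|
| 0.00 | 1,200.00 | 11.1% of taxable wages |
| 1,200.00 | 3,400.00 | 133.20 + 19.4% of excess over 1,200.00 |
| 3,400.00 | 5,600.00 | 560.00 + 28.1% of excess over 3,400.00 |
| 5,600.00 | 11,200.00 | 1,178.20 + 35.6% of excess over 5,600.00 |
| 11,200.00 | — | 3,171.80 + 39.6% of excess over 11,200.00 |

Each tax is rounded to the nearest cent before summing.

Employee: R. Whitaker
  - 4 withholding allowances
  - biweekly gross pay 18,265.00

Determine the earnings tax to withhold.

Earnings Tax: taxable = 18,265.00 − 4×318.00 = 16,993.00
  3,171.80 + 39.6% × (16,993.00 − 11,200.00) = 3,171.80 + 39.6% × 5,793.00 = 5,465.83

5,465.83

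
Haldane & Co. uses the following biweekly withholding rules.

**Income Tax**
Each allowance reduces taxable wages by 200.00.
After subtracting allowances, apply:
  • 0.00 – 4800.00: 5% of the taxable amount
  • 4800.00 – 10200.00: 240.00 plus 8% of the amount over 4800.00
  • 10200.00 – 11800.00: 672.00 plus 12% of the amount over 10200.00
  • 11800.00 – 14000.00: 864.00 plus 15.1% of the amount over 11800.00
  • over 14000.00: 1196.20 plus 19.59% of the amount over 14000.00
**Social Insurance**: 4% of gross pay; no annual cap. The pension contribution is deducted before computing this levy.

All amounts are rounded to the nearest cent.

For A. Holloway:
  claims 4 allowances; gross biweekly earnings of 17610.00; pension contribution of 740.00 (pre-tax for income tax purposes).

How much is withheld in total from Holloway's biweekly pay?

2276.51

Income Tax: taxable = 17610.00 − 740.00 − 4×200.00 = 16070.00
  1196.20 + 19.59% × (16070.00 − 14000.00) = 1196.20 + 19.59% × 2070.00 = 1601.71
Social Insurance: 4% × 16870.00 = 674.80
Total: 1601.71 + 674.80 = 2276.51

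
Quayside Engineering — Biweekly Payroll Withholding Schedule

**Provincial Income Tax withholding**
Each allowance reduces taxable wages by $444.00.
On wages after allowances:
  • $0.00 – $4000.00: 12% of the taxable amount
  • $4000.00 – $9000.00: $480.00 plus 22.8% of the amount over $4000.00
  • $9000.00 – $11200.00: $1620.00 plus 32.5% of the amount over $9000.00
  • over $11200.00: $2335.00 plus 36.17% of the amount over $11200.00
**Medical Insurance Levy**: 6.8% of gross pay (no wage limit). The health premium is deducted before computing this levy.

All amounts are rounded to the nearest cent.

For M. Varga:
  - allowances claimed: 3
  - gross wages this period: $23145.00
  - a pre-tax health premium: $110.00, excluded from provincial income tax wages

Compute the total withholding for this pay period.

$7700.32

Provincial Income Tax: taxable = $23145.00 − $110.00 − 3×$444.00 = $21703.00
  $2335.00 + 36.17% × ($21703.00 − $11200.00) = $2335.00 + 36.17% × $10503.00 = $6133.94
Medical Insurance Levy: 6.8% × $23035.00 = $1566.38
Total: $6133.94 + $1566.38 = $7700.32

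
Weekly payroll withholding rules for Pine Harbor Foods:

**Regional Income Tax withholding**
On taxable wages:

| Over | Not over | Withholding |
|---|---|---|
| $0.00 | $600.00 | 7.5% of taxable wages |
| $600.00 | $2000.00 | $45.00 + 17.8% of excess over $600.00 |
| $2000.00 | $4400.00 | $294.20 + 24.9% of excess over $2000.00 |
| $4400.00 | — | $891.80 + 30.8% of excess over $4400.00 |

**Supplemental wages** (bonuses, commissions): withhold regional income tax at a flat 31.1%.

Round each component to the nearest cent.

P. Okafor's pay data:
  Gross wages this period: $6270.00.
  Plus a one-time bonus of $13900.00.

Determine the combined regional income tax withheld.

$5790.66

Regional Income Tax: taxable = $6270.00
  $891.80 + 30.8% × ($6270.00 − $4400.00) = $891.80 + 30.8% × $1870.00 = $1467.76
Supplemental (31.1% flat on bonus): 31.1% × $13900.00 = $4322.90
Total regional income tax: $1467.76 + $4322.90 = $5790.66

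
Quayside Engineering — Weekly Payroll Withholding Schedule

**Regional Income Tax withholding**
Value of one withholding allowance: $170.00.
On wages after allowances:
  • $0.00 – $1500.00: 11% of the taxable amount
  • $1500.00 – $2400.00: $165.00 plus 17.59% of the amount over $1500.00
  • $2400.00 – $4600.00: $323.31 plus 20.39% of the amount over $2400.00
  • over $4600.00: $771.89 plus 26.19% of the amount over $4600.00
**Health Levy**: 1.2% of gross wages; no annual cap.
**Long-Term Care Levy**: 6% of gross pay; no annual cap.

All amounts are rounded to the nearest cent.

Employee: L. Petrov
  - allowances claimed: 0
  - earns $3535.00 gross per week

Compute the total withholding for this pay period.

Regional Income Tax: taxable = $3535.00
  $323.31 + 20.39% × ($3535.00 − $2400.00) = $323.31 + 20.39% × $1135.00 = $554.74
Health Levy: 1.2% × $3535.00 = $42.42
Long-Term Care Levy: 6% × $3535.00 = $212.10
Total: $554.74 + $42.42 + $212.10 = $809.26

$809.26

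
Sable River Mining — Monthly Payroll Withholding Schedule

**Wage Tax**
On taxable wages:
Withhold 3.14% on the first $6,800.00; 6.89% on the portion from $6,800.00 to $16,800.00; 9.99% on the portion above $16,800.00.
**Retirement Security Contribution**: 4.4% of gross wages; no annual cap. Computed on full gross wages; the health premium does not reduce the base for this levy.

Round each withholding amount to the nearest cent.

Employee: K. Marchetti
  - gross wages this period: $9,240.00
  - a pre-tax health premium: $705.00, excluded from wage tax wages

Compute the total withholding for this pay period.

$739.62

Wage Tax: taxable = $9,240.00 − $705.00 = $8,535.00
  $213.52 + 6.89% × ($8,535.00 − $6,800.00) = $213.52 + 6.89% × $1,735.00 = $333.06
Retirement Security Contribution: 4.4% × $9,240.00 = $406.56
Total: $333.06 + $406.56 = $739.62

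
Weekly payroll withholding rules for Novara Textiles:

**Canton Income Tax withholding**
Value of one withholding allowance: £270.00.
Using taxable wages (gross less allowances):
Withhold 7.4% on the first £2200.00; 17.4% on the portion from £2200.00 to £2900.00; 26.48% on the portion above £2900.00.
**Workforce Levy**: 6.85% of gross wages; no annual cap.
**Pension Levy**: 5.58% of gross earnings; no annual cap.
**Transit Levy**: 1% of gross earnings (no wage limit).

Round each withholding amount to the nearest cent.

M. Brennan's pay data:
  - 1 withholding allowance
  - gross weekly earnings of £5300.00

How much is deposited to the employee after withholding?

£3739.59

Canton Income Tax: taxable = £5300.00 − 1×£270.00 = £5030.00
  £284.60 + 26.48% × (£5030.00 − £2900.00) = £284.60 + 26.48% × £2130.00 = £848.62
Workforce Levy: 6.85% × £5300.00 = £363.05
Pension Levy: 5.58% × £5300.00 = £295.74
Transit Levy: 1% × £5300.00 = £53.00
Total withheld: £848.62 + £363.05 + £295.74 + £53.00 = £1560.41
Net pay: £5300.00 − £1560.41 = £3739.59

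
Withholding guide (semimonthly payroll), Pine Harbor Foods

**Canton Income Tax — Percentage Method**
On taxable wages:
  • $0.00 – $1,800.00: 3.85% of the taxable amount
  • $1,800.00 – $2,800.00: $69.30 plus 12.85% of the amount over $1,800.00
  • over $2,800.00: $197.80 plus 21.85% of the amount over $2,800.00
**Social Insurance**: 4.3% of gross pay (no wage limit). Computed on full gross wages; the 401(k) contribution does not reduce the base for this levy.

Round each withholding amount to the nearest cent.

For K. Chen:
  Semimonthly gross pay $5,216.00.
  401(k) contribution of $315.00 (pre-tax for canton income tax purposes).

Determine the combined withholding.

Canton Income Tax: taxable = $5,216.00 − $315.00 = $4,901.00
  $197.80 + 21.85% × ($4,901.00 − $2,800.00) = $197.80 + 21.85% × $2,101.00 = $656.87
Social Insurance: 4.3% × $5,216.00 = $224.29
Total: $656.87 + $224.29 = $881.16

$881.16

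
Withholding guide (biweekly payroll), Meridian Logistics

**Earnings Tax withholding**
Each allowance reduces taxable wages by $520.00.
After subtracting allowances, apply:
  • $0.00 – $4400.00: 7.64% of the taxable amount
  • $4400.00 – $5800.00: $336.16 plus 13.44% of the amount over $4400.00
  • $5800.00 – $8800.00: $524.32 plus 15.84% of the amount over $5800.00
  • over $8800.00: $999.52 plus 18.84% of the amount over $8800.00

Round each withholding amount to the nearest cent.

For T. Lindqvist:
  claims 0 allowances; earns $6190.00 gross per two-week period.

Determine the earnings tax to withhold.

Earnings Tax: taxable = $6190.00
  $524.32 + 15.84% × ($6190.00 − $5800.00) = $524.32 + 15.84% × $390.00 = $586.10

$586.10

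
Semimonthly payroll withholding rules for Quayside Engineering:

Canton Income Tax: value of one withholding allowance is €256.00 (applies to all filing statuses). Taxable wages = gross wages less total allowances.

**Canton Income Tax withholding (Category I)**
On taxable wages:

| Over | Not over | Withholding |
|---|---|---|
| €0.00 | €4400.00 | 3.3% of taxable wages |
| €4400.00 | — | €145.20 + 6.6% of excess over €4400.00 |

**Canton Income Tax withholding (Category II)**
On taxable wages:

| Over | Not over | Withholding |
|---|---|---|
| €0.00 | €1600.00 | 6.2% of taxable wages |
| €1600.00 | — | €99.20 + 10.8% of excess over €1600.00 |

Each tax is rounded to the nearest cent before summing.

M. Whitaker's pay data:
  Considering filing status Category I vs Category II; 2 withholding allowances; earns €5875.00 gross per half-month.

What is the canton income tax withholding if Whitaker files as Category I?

€208.76

Canton Income Tax (Category I): taxable = €5875.00 − 2×€256.00 = €5363.00
  €145.20 + 6.6% × (€5363.00 − €4400.00) = €145.20 + 6.6% × €963.00 = €208.76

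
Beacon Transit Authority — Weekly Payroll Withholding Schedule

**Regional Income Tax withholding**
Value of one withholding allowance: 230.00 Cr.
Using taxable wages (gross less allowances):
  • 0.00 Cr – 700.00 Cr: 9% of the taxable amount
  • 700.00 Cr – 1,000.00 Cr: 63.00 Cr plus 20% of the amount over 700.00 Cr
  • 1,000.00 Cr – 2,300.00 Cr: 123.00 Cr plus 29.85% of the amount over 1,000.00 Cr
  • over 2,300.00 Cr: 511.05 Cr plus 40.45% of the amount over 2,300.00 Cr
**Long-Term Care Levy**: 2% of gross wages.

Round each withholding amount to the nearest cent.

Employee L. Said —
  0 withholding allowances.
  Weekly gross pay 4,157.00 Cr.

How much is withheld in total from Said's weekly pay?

1,345.35 Cr

Regional Income Tax: taxable = 4,157.00 Cr
  511.05 Cr + 40.45% × (4,157.00 Cr − 2,300.00 Cr) = 511.05 Cr + 40.45% × 1,857.00 Cr = 1,262.21 Cr
Long-Term Care Levy: 2% × 4,157.00 Cr = 83.14 Cr
Total: 1,262.21 Cr + 83.14 Cr = 1,345.35 Cr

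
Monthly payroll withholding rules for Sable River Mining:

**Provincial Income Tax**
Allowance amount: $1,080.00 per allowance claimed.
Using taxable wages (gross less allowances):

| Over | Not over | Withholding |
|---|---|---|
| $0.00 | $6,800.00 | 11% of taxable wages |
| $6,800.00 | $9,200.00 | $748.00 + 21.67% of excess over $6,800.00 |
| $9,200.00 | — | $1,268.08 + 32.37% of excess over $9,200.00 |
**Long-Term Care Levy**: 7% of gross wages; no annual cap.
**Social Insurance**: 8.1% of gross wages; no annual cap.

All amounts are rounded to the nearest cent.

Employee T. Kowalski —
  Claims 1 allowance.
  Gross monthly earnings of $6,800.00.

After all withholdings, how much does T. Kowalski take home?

Provincial Income Tax: taxable = $6,800.00 − 1×$1,080.00 = $5,720.00
  11% × $5,720.00 = $629.20
Long-Term Care Levy: 7% × $6,800.00 = $476.00
Social Insurance: 8.1% × $6,800.00 = $550.80
Total withheld: $629.20 + $476.00 + $550.80 = $1,656.00
Net pay: $6,800.00 − $1,656.00 = $5,144.00

$5,144.00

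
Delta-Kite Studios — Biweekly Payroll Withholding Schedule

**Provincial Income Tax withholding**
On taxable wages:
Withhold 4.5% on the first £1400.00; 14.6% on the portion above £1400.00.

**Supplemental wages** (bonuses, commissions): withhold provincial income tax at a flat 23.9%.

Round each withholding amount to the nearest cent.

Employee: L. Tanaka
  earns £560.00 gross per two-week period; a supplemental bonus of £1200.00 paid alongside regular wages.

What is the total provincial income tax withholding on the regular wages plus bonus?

£312.00

Provincial Income Tax: taxable = £560.00
  4.5% × £560.00 = £25.20
Supplemental (23.9% flat on bonus): 23.9% × £1200.00 = £286.80
Total provincial income tax: £25.20 + £286.80 = £312.00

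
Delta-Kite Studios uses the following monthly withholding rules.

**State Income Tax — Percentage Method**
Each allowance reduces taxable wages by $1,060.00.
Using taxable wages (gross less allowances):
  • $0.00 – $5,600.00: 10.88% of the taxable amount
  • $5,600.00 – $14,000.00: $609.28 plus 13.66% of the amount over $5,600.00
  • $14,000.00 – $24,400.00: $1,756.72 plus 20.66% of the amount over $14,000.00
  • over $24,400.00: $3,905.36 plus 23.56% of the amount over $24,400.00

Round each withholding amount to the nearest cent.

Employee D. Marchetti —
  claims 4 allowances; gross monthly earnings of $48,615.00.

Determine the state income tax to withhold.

$8,611.47

State Income Tax: taxable = $48,615.00 − 4×$1,060.00 = $44,375.00
  $3,905.36 + 23.56% × ($44,375.00 − $24,400.00) = $3,905.36 + 23.56% × $19,975.00 = $8,611.47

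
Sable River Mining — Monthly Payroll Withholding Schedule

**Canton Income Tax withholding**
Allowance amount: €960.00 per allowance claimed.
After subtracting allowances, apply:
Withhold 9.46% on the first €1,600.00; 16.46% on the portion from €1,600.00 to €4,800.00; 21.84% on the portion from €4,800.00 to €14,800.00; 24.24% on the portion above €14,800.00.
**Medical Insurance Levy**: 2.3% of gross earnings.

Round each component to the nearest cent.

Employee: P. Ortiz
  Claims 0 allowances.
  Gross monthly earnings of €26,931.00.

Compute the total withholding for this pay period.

Canton Income Tax: taxable = €26,931.00
  €2,862.08 + 24.24% × (€26,931.00 − €14,800.00) = €2,862.08 + 24.24% × €12,131.00 = €5,802.63
Medical Insurance Levy: 2.3% × €26,931.00 = €619.41
Total: €5,802.63 + €619.41 = €6,422.04

€6,422.04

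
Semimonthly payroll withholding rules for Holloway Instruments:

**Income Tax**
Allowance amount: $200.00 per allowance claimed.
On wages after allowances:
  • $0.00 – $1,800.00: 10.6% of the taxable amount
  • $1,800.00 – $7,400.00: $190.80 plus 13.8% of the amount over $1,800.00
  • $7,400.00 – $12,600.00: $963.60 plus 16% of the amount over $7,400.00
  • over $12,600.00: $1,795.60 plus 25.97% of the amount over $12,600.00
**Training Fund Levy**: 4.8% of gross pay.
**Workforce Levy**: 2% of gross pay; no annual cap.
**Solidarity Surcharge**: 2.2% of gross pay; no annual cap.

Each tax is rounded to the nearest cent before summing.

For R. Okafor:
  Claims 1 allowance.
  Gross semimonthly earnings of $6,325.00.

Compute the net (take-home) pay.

$4,968.10

Income Tax: taxable = $6,325.00 − 1×$200.00 = $6,125.00
  $190.80 + 13.8% × ($6,125.00 − $1,800.00) = $190.80 + 13.8% × $4,325.00 = $787.65
Training Fund Levy: 4.8% × $6,325.00 = $303.60
Workforce Levy: 2% × $6,325.00 = $126.50
Solidarity Surcharge: 2.2% × $6,325.00 = $139.15
Total withheld: $787.65 + $303.60 + $126.50 + $139.15 = $1,356.90
Net pay: $6,325.00 − $1,356.90 = $4,968.10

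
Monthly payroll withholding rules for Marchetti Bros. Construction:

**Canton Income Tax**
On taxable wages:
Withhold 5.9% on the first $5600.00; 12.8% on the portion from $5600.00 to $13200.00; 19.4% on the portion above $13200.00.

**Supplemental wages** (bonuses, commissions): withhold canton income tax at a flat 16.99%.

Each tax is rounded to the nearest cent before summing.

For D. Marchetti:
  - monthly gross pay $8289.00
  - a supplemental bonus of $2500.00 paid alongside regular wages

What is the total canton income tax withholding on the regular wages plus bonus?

$1099.34

Canton Income Tax: taxable = $8289.00
  $330.40 + 12.8% × ($8289.00 − $5600.00) = $330.40 + 12.8% × $2689.00 = $674.59
Supplemental (16.99% flat on bonus): 16.99% × $2500.00 = $424.75
Total canton income tax: $674.59 + $424.75 = $1099.34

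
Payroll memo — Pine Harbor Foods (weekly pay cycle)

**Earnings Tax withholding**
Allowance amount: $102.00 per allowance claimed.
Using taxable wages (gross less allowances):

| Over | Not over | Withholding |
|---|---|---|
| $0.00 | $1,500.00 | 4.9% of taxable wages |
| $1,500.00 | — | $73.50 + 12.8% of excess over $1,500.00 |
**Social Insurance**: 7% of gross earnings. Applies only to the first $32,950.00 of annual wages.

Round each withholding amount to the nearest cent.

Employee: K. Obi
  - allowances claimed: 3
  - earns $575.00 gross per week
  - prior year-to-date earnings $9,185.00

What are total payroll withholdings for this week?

$53.43

Earnings Tax: taxable = $575.00 − 3×$102.00 = $269.00
  4.9% × $269.00 = $13.18
Social Insurance: 7% × $575.00 = $40.25
Total: $13.18 + $40.25 = $53.43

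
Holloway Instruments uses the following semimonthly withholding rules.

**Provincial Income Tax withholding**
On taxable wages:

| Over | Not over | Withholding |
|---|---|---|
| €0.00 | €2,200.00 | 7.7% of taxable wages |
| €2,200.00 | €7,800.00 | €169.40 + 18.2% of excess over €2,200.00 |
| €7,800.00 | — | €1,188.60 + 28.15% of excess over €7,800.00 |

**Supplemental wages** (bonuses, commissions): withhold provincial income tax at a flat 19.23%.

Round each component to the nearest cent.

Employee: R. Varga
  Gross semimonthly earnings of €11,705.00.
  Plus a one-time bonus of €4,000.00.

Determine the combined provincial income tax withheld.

€3,057.06

Provincial Income Tax: taxable = €11,705.00
  €1,188.60 + 28.15% × (€11,705.00 − €7,800.00) = €1,188.60 + 28.15% × €3,905.00 = €2,287.86
Supplemental (19.23% flat on bonus): 19.23% × €4,000.00 = €769.20
Total provincial income tax: €2,287.86 + €769.20 = €3,057.06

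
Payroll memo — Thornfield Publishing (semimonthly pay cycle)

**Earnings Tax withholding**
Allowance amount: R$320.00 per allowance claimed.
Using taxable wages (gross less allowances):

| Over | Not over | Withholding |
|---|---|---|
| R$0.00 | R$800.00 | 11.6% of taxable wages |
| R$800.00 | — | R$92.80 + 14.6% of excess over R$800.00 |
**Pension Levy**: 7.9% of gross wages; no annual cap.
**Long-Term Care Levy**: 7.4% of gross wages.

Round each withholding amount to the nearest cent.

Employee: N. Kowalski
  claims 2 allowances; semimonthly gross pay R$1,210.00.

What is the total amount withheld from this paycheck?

R$251.25

Earnings Tax: taxable = R$1,210.00 − 2×R$320.00 = R$570.00
  11.6% × R$570.00 = R$66.12
Pension Levy: 7.9% × R$1,210.00 = R$95.59
Long-Term Care Levy: 7.4% × R$1,210.00 = R$89.54
Total: R$66.12 + R$95.59 + R$89.54 = R$251.25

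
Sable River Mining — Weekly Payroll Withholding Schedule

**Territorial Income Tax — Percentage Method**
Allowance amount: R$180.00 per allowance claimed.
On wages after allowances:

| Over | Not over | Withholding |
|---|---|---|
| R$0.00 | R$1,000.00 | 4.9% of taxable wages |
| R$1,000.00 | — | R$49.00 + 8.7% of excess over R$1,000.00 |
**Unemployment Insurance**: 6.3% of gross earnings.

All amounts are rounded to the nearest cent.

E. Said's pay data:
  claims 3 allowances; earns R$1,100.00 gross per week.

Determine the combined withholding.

Territorial Income Tax: taxable = R$1,100.00 − 3×R$180.00 = R$560.00
  4.9% × R$560.00 = R$27.44
Unemployment Insurance: 6.3% × R$1,100.00 = R$69.30
Total: R$27.44 + R$69.30 = R$96.74

R$96.74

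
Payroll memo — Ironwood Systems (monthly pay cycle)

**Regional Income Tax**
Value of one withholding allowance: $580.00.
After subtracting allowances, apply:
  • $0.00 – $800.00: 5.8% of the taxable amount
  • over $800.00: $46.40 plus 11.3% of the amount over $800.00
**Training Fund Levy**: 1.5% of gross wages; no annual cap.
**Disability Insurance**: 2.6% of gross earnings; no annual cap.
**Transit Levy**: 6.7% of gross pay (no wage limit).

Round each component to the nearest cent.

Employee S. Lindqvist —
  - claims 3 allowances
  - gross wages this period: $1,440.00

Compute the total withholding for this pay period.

$155.52

Regional Income Tax: taxable = $1,440.00 − 3×$580.00 = $-300.00
  Taxable ≤ 0 → $0.00
Training Fund Levy: 1.5% × $1,440.00 = $21.60
Disability Insurance: 2.6% × $1,440.00 = $37.44
Transit Levy: 6.7% × $1,440.00 = $96.48
Total: $0.00 + $21.60 + $37.44 + $96.48 = $155.52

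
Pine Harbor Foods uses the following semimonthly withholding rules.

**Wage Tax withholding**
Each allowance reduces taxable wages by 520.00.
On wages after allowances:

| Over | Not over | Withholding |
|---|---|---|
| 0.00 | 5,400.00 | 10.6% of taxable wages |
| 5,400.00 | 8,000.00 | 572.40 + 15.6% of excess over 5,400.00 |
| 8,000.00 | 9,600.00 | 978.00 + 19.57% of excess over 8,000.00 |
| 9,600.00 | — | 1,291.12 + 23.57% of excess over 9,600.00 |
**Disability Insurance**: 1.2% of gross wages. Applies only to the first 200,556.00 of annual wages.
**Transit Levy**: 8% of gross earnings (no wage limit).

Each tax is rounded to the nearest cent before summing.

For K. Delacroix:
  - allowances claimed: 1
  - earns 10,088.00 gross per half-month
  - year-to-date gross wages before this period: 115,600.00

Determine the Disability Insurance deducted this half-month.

121.06

Disability Insurance: 1.2% × 10,088.00 = 121.06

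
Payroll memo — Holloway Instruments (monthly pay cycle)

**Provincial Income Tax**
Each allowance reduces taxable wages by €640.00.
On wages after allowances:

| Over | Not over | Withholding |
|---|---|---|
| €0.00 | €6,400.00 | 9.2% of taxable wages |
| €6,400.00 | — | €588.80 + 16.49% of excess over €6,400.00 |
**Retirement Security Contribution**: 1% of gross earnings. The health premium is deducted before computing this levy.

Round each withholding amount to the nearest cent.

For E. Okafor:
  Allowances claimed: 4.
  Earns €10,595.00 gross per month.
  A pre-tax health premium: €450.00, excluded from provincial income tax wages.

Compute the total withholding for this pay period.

€885.66

Provincial Income Tax: taxable = €10,595.00 − €450.00 − 4×€640.00 = €7,585.00
  €588.80 + 16.49% × (€7,585.00 − €6,400.00) = €588.80 + 16.49% × €1,185.00 = €784.21
Retirement Security Contribution: 1% × €10,145.00 = €101.45
Total: €784.21 + €101.45 = €885.66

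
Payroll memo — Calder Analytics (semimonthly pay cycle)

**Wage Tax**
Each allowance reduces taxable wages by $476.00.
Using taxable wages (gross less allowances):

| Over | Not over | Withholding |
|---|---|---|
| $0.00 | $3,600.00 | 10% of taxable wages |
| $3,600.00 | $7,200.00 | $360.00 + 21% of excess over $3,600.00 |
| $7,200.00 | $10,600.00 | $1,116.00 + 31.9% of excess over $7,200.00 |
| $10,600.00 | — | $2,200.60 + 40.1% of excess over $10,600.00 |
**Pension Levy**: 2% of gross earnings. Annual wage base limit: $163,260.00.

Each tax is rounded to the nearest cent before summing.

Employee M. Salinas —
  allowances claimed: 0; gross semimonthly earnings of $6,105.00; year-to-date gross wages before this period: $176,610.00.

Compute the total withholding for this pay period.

$886.05

Wage Tax: taxable = $6,105.00
  $360.00 + 21% × ($6,105.00 − $3,600.00) = $360.00 + 21% × $2,505.00 = $886.05
Pension Levy: YTD $176,610.00 ≥ cap $163,260.00 → $0.00
Total: $886.05 + $0.00 = $886.05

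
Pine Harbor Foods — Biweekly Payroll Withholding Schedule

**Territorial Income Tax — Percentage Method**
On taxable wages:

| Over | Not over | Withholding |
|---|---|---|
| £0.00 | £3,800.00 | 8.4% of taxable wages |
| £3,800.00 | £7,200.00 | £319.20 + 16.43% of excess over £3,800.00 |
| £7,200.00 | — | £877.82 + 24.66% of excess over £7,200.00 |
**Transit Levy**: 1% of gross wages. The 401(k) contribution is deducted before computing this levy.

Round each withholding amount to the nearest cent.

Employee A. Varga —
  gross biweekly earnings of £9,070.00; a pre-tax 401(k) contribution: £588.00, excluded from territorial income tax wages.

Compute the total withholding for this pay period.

£1,278.78

Territorial Income Tax: taxable = £9,070.00 − £588.00 = £8,482.00
  £877.82 + 24.66% × (£8,482.00 − £7,200.00) = £877.82 + 24.66% × £1,282.00 = £1,193.96
Transit Levy: 1% × £8,482.00 = £84.82
Total: £1,193.96 + £84.82 = £1,278.78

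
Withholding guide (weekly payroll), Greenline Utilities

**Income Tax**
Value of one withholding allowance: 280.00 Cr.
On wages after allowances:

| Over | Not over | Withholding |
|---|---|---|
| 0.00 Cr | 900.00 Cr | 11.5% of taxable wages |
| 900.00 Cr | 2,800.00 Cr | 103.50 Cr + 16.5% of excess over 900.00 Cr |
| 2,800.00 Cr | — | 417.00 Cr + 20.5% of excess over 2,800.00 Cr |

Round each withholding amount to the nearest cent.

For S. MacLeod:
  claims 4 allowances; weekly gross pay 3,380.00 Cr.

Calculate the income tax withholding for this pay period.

327.90 Cr

Income Tax: taxable = 3,380.00 Cr − 4×280.00 Cr = 2,260.00 Cr
  103.50 Cr + 16.5% × (2,260.00 Cr − 900.00 Cr) = 103.50 Cr + 16.5% × 1,360.00 Cr = 327.90 Cr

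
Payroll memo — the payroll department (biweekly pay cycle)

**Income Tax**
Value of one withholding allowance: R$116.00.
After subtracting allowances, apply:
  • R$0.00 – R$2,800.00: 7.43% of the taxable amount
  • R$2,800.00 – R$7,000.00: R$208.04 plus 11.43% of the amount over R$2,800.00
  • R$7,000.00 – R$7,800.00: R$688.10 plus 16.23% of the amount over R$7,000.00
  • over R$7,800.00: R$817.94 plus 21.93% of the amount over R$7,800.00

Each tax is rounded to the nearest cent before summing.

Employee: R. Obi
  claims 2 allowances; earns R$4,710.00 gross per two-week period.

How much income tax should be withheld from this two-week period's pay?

R$399.84

Income Tax: taxable = R$4,710.00 − 2×R$116.00 = R$4,478.00
  R$208.04 + 11.43% × (R$4,478.00 − R$2,800.00) = R$208.04 + 11.43% × R$1,678.00 = R$399.84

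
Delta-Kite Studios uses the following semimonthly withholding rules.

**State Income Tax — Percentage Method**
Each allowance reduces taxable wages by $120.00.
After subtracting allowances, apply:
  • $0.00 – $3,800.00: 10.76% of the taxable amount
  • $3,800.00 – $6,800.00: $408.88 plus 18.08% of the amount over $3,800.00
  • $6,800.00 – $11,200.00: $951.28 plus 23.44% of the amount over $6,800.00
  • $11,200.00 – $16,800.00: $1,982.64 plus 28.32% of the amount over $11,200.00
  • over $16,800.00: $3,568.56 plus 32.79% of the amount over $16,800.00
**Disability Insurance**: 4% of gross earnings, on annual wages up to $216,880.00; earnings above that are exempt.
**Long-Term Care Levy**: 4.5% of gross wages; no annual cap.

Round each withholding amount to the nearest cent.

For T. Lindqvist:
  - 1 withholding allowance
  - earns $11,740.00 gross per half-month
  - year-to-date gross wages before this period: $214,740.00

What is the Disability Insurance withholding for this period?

$85.60

Disability Insurance: cap $216,880.00 − YTD $214,740.00 = $2,140.00 subject; 4% × $2,140.00 = $85.60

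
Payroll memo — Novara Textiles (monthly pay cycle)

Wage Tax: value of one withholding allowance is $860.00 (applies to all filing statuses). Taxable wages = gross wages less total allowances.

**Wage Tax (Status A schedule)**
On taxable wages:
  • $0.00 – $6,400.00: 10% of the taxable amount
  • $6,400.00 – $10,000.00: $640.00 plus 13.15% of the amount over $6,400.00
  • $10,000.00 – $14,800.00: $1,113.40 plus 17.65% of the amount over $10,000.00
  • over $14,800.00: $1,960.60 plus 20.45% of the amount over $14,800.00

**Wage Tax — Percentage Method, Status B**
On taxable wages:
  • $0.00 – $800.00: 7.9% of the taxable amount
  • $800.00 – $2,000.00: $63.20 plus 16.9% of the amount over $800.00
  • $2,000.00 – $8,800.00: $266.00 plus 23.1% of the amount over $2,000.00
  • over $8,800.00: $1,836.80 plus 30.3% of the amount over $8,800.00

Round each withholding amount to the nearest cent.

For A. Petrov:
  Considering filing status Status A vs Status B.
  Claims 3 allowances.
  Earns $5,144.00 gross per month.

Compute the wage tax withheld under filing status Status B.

Wage Tax (Status B): taxable = $5,144.00 − 3×$860.00 = $2,564.00
  $266.00 + 23.1% × ($2,564.00 − $2,000.00) = $266.00 + 23.1% × $564.00 = $396.28

$396.28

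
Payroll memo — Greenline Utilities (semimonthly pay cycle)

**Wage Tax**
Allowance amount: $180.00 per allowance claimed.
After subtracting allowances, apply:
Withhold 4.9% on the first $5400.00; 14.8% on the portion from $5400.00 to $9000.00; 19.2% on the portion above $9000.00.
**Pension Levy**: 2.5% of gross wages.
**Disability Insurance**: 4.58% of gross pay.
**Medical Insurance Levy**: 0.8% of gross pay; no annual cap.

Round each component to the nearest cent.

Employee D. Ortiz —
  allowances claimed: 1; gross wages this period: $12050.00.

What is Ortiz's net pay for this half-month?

Wage Tax: taxable = $12050.00 − 1×$180.00 = $11870.00
  $797.40 + 19.2% × ($11870.00 − $9000.00) = $797.40 + 19.2% × $2870.00 = $1348.44
Pension Levy: 2.5% × $12050.00 = $301.25
Disability Insurance: 4.58% × $12050.00 = $551.89
Medical Insurance Levy: 0.8% × $12050.00 = $96.40
Total withheld: $1348.44 + $301.25 + $551.89 + $96.40 = $2297.98
Net pay: $12050.00 − $2297.98 = $9752.02

$9752.02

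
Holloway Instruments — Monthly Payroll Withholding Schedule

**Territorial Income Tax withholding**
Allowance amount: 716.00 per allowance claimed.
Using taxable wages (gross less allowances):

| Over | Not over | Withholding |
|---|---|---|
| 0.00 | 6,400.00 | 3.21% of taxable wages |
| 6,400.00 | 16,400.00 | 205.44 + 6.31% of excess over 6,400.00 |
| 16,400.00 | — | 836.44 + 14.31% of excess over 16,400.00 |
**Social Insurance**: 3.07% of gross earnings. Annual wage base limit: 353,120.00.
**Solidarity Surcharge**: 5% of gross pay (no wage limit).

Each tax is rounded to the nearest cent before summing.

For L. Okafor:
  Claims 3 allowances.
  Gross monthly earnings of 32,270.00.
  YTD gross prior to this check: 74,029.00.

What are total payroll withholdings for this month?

5,404.25

Territorial Income Tax: taxable = 32,270.00 − 3×716.00 = 30,122.00
  836.44 + 14.31% × (30,122.00 − 16,400.00) = 836.44 + 14.31% × 13,722.00 = 2,800.06
Social Insurance: 3.07% × 32,270.00 = 990.69
Solidarity Surcharge: 5% × 32,270.00 = 1,613.50
Total: 2,800.06 + 990.69 + 1,613.50 = 5,404.25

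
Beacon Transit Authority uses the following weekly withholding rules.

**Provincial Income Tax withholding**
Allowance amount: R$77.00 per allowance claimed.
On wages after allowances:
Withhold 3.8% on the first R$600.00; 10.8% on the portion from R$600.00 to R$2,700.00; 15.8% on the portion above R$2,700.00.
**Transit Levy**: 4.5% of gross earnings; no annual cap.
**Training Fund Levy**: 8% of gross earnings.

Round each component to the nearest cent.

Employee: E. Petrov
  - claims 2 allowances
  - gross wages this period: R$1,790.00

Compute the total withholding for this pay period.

Provincial Income Tax: taxable = R$1,790.00 − 2×R$77.00 = R$1,636.00
  R$22.80 + 10.8% × (R$1,636.00 − R$600.00) = R$22.80 + 10.8% × R$1,036.00 = R$134.69
Transit Levy: 4.5% × R$1,790.00 = R$80.55
Training Fund Levy: 8% × R$1,790.00 = R$143.20
Total: R$134.69 + R$80.55 + R$143.20 = R$358.44

R$358.44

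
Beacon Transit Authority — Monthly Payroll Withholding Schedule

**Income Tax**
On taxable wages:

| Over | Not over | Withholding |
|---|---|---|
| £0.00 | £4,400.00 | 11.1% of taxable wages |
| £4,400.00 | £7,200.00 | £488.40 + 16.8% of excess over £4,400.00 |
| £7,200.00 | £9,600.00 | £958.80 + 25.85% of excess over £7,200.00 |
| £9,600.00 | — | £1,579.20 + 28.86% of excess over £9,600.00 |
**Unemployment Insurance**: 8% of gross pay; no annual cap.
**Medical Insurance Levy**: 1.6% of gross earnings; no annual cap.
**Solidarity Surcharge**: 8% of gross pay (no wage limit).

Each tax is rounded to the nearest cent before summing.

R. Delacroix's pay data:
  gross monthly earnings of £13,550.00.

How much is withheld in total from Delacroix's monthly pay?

£5,103.97

Income Tax: taxable = £13,550.00
  £1,579.20 + 28.86% × (£13,550.00 − £9,600.00) = £1,579.20 + 28.86% × £3,950.00 = £2,719.17
Unemployment Insurance: 8% × £13,550.00 = £1,084.00
Medical Insurance Levy: 1.6% × £13,550.00 = £216.80
Solidarity Surcharge: 8% × £13,550.00 = £1,084.00
Total: £2,719.17 + £1,084.00 + £216.80 + £1,084.00 = £5,103.97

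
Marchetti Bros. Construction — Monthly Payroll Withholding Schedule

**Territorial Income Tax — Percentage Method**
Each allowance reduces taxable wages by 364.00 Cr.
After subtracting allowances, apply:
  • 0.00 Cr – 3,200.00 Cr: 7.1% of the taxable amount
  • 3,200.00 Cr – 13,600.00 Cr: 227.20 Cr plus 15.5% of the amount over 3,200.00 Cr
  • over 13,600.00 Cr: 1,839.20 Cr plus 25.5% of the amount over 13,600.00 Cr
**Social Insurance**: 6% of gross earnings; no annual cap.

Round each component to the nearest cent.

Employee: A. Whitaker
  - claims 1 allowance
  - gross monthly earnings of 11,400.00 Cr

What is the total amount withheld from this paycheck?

2,125.78 Cr

Territorial Income Tax: taxable = 11,400.00 Cr − 1×364.00 Cr = 11,036.00 Cr
  227.20 Cr + 15.5% × (11,036.00 Cr − 3,200.00 Cr) = 227.20 Cr + 15.5% × 7,836.00 Cr = 1,441.78 Cr
Social Insurance: 6% × 11,400.00 Cr = 684.00 Cr
Total: 1,441.78 Cr + 684.00 Cr = 2,125.78 Cr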